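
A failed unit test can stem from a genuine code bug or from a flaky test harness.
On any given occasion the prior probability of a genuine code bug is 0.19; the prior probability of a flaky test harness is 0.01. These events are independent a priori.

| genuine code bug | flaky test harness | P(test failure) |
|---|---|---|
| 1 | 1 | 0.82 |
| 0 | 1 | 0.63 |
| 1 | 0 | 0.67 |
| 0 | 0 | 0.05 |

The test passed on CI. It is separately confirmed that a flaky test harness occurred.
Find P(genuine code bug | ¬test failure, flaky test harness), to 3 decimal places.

P(genuine code bug | ¬test failure, flaky test harness) ≈ 0.102

Sum P(¬test failure|·) weighted by the priors over both values of genuine code bug:
  P(¬test failure | flaky test harness) = 0.37·0.81 + 0.18·0.19
        = 0.299700 + 0.034200 = 0.333900
The terms with genuine code bug present sum to 0.034200, so
  P(genuine code bug | ¬test failure, flaky test harness) = 0.034200 / 0.333900 ≈ 0.102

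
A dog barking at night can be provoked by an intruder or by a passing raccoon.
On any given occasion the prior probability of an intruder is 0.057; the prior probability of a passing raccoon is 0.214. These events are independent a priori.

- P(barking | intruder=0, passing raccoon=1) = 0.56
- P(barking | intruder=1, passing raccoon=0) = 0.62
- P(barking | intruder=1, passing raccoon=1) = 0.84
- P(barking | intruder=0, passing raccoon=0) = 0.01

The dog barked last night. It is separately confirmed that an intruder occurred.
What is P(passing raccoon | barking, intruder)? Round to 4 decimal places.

Sum P(barking|·) weighted by the priors over both values of passing raccoon:
  P(barking | intruder) = 0.62*0.786 + 0.84*0.214
        = 0.487320 + 0.179760 = 0.667080
Configurations with passing raccoon contribute 0.179760, so
  P(passing raccoon | barking, intruder) = 0.179760 / 0.667080 ≈ 0.2695

P(passing raccoon | barking, intruder) ≈ 0.2695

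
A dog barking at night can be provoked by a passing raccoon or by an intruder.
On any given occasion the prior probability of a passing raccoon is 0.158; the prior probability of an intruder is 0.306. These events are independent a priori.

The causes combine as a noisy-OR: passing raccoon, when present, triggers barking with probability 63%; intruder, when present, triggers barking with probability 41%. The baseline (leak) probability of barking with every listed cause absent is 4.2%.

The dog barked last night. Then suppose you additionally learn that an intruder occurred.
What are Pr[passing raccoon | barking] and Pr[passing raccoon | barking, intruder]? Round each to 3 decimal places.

Under noisy-OR, P(barking | causes) = 1 − (1−0.042)·∏(1−qᵢ) over the active causes.
Numerator (weight on configurations with passing raccoon): 0.070785 + 0.038237 = 0.109022
Denominator P(barking): 0.042·0.842·0.694 + 0.43478·0.842·0.306 + 0.64554·0.158·0.694 + 0.790869·0.158·0.306 = 0.245587
P(passing raccoon | barking) = 0.109022/0.245587 ≈ 0.444

Now condition on the additional information:
P(barking | intruder) = 0.43478·0.842 + 0.790869·0.158 = 0.366085 + 0.124957 = 0.491042
Of this, 0.124957 comes from 0.790869·0.158 (the passing raccoon=true cases).
So P(passing raccoon | barking, intruder) = 0.124957/0.491042 ≈ 0.254.

Pr[passing raccoon | barking] ≈ 0.444; Pr[passing raccoon | barking, intruder] ≈ 0.254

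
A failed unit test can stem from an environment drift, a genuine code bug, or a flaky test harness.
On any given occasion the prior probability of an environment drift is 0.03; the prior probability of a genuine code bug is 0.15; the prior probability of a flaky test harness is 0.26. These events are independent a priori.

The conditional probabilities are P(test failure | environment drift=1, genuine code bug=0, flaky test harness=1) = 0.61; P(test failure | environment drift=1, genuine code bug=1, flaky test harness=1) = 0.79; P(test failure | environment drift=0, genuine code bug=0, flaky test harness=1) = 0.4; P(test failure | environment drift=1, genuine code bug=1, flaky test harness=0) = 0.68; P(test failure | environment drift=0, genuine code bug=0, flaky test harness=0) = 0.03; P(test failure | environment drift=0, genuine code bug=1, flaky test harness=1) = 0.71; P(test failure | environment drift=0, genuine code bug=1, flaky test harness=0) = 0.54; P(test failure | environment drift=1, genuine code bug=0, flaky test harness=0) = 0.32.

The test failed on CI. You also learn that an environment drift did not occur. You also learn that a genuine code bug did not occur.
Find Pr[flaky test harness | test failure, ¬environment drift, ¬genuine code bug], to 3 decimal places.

Pr[flaky test harness | test failure, ¬environment drift, ¬genuine code bug] ≈ 0.824

For the numerator, keep only flaky test harness=true terms: 0.4*0.26 = 0.104000
The normalizing constant is 0.03*0.74 + 0.4*0.26 = 0.126200
Posterior = 0.104000 / 0.126200 ≈ 0.824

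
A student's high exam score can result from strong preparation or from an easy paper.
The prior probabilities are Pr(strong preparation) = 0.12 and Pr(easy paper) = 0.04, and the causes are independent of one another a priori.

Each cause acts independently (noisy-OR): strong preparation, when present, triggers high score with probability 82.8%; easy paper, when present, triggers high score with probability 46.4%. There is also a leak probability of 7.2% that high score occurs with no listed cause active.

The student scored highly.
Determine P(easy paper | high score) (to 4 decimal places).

P(easy paper | high score) ≈ 0.1229

Under noisy-OR, P(high score | causes) = 1 − (1−0.072)·∏(1−qᵢ) over the active causes.
P(high score) = 0.072*0.88*0.96 + 0.502592*0.88*0.04 + 0.840384*0.12*0.96 + 0.914446*0.12*0.04 = 0.060826 + 0.017691 + 0.096812 + 0.004389 = 0.179718
The easy paper-present share is 0.017691 + 0.004389 = 0.022080.
P(easy paper | high score) = 0.022080 / 0.179718 ≈ 0.1229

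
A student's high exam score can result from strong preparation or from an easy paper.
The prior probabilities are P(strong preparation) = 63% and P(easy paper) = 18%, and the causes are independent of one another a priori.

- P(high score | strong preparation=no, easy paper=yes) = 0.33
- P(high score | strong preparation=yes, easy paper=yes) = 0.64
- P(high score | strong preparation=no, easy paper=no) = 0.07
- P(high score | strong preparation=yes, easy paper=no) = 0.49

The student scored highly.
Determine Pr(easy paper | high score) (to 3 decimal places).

Numerator (weight on configurations with easy paper): 0.021978 + 0.072576 = 0.094554
Denominator P(high score): 0.07×0.37×0.82 + 0.33×0.37×0.18 + 0.49×0.63×0.82 + 0.64×0.63×0.18 = 0.368926
P(easy paper | high score) = 0.094554/0.368926 ≈ 0.256

Pr(easy paper | high score) ≈ 0.256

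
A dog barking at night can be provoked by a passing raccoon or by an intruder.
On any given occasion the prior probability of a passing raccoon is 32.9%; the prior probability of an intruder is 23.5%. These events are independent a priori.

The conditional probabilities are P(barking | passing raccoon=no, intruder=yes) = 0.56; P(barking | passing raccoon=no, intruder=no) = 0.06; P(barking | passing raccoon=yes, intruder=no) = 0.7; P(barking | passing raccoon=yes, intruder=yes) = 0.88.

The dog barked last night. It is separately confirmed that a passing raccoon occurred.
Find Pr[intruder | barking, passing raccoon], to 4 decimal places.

P(barking | passing raccoon) = 0.7·0.765 + 0.88·0.235 = 0.535500 + 0.206800 = 0.742300
The intruder-present share is 0.88·0.235 = 0.206800.
P(intruder | barking, passing raccoon) = 0.206800 / 0.742300 ≈ 0.2786

Pr[intruder | barking, passing raccoon] ≈ 0.2786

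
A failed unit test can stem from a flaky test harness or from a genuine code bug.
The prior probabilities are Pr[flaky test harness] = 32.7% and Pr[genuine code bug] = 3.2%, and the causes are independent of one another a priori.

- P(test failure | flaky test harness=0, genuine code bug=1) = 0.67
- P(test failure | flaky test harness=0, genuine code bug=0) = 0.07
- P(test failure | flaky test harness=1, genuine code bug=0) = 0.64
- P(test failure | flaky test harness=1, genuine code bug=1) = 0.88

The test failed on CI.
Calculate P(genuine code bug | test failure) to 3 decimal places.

P(genuine code bug | test failure) ≈ 0.087

Weight on genuine code bug=true, given the evidence: 0.014429 + 0.009208 = 0.023637
The normalizing constant is 0.07*0.673*0.968 + 0.67*0.673*0.032 + 0.64*0.327*0.968 + 0.88*0.327*0.032 = 0.271822
Posterior = 0.023637 / 0.271822 ≈ 0.087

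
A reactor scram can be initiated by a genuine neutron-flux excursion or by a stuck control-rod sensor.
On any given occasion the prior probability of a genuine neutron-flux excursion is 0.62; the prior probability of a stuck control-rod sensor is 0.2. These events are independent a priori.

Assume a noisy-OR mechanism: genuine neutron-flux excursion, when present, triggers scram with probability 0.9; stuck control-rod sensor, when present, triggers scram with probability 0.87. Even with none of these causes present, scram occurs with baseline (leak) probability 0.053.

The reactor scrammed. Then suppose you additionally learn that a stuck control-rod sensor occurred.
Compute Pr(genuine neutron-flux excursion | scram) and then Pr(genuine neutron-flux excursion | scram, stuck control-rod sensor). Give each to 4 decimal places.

Pr(genuine neutron-flux excursion | scram) ≈ 0.8735; Pr(genuine neutron-flux excursion | scram, stuck control-rod sensor) ≈ 0.6476

Under noisy-OR, P(scram | causes) = 1 − (1−0.053)·∏(1−qᵢ) over the active causes.
P(scram) = 0.053×0.38×0.8 + 0.87689×0.38×0.2 + 0.9053×0.62×0.8 + 0.987689×0.62×0.2 = 0.016112 + 0.066644 + 0.449029 + 0.122473 = 0.654258
Of this, 0.571502 comes from 0.449029 + 0.122473 (the genuine neutron-flux excursion=true cases).
P(genuine neutron-flux excursion | scram) = 0.571502 / 0.654258 ≈ 0.8735

Now condition on the additional information:
P(scram | stuck control-rod sensor) = 0.87689*0.38 + 0.987689*0.62 = 0.333218 + 0.612367 = 0.945585
The genuine neutron-flux excursion-present share is 0.987689*0.62 = 0.612367.
P(genuine neutron-flux excursion | scram, stuck control-rod sensor) = 0.612367 / 0.945585 ≈ 0.6476
The drop from 0.8735 to 0.6476 is the explaining-away (discounting) effect.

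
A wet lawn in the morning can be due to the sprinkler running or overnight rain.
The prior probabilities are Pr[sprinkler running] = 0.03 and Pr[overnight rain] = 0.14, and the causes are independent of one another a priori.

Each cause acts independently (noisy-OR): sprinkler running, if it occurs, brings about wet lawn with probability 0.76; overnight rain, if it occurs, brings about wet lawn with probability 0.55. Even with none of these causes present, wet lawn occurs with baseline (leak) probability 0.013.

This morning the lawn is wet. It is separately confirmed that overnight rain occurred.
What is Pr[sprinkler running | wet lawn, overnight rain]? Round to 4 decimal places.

Under noisy-OR, P(wet lawn | causes) = 1 − (1−0.013)·∏(1−qᵢ) over the active causes.
Sum P(wet lawn|·) weighted by the priors over both values of sprinkler running:
  P(wet lawn | overnight rain) = 0.55585*0.97 + 0.893404*0.03
        = 0.539174 + 0.026802 = 0.565976
Configurations with sprinkler running contribute 0.026802, so
  P(sprinkler running | wet lawn, overnight rain) = 0.026802 / 0.565976 ≈ 0.0474

Pr[sprinkler running | wet lawn, overnight rain] ≈ 0.0474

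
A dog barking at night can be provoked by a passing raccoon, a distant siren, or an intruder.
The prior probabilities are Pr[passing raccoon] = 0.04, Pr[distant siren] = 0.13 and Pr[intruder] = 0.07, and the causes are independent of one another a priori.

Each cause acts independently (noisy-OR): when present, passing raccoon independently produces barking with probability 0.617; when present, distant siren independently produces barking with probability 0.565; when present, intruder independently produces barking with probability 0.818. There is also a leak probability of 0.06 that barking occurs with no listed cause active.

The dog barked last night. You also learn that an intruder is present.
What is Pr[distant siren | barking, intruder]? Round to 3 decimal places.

Under noisy-OR, P(barking | causes) = 1 − (1−0.06)·∏(1−qᵢ) over the active causes.
Numerator (weight on configurations with distant siren): 0.115512 + 0.005052 = 0.120564
Denominator P(barking | intruder): 0.82892×0.96×0.87 + 0.92558×0.96×0.13 + 0.934476×0.04×0.87 + 0.971497×0.04×0.13 = 0.845398
P(distant siren | barking, intruder) = 0.120564/0.845398 ≈ 0.143

Pr[distant siren | barking, intruder] ≈ 0.143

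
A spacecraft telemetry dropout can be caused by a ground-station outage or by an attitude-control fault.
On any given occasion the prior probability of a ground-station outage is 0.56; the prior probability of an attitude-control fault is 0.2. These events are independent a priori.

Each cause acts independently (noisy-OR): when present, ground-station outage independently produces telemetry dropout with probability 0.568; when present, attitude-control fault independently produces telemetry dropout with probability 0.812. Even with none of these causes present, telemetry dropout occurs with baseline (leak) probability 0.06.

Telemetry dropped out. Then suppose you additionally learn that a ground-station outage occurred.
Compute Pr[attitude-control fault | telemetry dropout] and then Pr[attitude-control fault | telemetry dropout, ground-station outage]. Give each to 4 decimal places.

Pr[attitude-control fault | telemetry dropout] ≈ 0.3798; Pr[attitude-control fault | telemetry dropout, ground-station outage] ≈ 0.2800

Under noisy-OR, P(telemetry dropout | causes) = 1 − (1−0.06)·∏(1−qᵢ) over the active causes.
By total probability over the 4 (ground-station outage, attitude-control fault) configurations:
  P(telemetry dropout) = 0.06·0.44·0.8 + 0.82328·0.44·0.2 + 0.59392·0.56·0.8 + 0.923657·0.56·0.2
        = 0.021120 + 0.072449 + 0.266076 + 0.103450 = 0.463095
The terms with attitude-control fault present sum to 0.175899, so
  P(attitude-control fault | telemetry dropout) = 0.175899 / 0.463095 ≈ 0.3798

With the extra evidence:
P(telemetry dropout | ground-station outage) = 0.59392×0.8 + 0.923657×0.2 = 0.475136 + 0.184731 = 0.659867
The attitude-control fault-present share is 0.923657×0.2 = 0.184731.
P(attitude-control fault | telemetry dropout, ground-station outage) = 0.184731 / 0.659867 ≈ 0.2800
The drop from 0.3798 to 0.2800 is the explaining-away (discounting) effect.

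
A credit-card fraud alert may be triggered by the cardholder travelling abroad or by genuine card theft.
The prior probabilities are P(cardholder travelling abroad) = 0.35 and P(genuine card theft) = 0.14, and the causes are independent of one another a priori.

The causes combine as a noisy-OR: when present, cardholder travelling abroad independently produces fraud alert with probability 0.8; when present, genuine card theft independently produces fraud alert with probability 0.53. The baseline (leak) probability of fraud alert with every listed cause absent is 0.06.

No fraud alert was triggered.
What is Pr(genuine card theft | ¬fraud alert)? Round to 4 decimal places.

Under noisy-OR, P(fraud alert | causes) = 1 − (1−0.06)·∏(1−qᵢ) over the active causes.
For the numerator, keep only genuine card theft=true terms: 0.040204 + 0.004330 = 0.044534
The normalizing constant is 0.94*0.65*0.86 + 0.4418*0.65*0.14 + 0.188*0.35*0.86 + 0.08836*0.35*0.14 = 0.626582
Posterior = 0.044534 / 0.626582 ≈ 0.0711

Pr(genuine card theft | ¬fraud alert) ≈ 0.0711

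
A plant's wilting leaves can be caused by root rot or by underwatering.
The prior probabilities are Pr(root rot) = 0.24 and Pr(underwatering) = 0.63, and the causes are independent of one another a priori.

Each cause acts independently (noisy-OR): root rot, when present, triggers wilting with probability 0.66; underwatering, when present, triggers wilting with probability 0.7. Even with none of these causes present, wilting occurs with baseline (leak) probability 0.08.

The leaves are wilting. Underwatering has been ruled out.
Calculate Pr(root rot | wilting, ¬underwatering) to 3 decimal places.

Pr(root rot | wilting, ¬underwatering) ≈ 0.731

Under noisy-OR, P(wilting | causes) = 1 − (1−0.08)·∏(1−qᵢ) over the active causes.
P(wilting | ¬underwatering) = 0.08×0.76 + 0.6872×0.24 = 0.060800 + 0.164928 = 0.225728
The root rot-present share is 0.6872×0.24 = 0.164928.
Hence the posterior is 0.164928/0.225728 ≈ 0.731.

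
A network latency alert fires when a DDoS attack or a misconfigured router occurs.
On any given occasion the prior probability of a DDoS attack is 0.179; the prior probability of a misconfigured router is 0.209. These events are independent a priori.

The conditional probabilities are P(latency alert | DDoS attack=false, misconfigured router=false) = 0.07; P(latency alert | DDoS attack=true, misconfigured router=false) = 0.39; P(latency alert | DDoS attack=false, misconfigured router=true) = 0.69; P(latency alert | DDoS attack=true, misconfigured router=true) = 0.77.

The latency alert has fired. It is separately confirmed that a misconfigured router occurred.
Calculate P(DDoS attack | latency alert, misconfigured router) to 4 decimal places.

P(DDoS attack | latency alert, misconfigured router) ≈ 0.1957

Weight on DDoS attack=true, given the evidence: 0.77·0.179 = 0.137830
Normalizer over all consistent configurations: 0.69·0.821 + 0.77·0.179 = 0.704320
Posterior = 0.137830 / 0.704320 ≈ 0.1957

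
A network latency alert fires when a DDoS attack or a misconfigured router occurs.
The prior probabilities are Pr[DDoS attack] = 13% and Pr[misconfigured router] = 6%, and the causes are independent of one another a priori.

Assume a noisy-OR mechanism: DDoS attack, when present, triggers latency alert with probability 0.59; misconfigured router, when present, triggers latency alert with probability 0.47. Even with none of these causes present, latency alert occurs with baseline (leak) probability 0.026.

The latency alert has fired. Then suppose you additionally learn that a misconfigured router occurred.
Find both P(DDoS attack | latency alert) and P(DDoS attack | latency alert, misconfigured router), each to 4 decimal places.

P(DDoS attack | latency alert) ≈ 0.6310; P(DDoS attack | latency alert, misconfigured router) ≈ 0.1958

Under noisy-OR, P(latency alert | causes) = 1 − (1−0.026)·∏(1−qᵢ) over the active causes.
Numerator (weight on configurations with DDoS attack): 0.073401 + 0.006149 = 0.079550
The normalizing constant is 0.026*0.87*0.94 + 0.48378*0.87*0.06 + 0.60066*0.13*0.94 + 0.78835*0.13*0.06 = 0.126066
P(DDoS attack | latency alert) = 0.079550/0.126066 ≈ 0.6310

Now condition on the additional information:
P(latency alert | misconfigured router) = 0.48378*0.87 + 0.78835*0.13 = 0.420889 + 0.102486 = 0.523375
The DDoS attack-present share is 0.78835*0.13 = 0.102486.
Hence the posterior is 0.102486/0.523375 ≈ 0.1958.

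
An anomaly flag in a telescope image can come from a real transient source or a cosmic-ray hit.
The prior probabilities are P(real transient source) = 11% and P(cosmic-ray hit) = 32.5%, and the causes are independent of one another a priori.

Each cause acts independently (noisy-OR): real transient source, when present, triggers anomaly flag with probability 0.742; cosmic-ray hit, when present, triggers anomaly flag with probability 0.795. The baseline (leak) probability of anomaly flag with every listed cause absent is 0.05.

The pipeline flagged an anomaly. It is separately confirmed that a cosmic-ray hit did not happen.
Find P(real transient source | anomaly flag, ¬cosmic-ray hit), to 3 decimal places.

P(real transient source | anomaly flag, ¬cosmic-ray hit) ≈ 0.651

Under noisy-OR, P(anomaly flag | causes) = 1 − (1−0.05)·∏(1−qᵢ) over the active causes.
P(anomaly flag | ¬cosmic-ray hit) = 0.05×0.89 + 0.7549×0.11 = 0.044500 + 0.083039 = 0.127539
Restricting to configurations with real transient source present: 0.7549×0.11 = 0.083039.
P(real transient source | anomaly flag, ¬cosmic-ray hit) = 0.083039 / 0.127539 ≈ 0.651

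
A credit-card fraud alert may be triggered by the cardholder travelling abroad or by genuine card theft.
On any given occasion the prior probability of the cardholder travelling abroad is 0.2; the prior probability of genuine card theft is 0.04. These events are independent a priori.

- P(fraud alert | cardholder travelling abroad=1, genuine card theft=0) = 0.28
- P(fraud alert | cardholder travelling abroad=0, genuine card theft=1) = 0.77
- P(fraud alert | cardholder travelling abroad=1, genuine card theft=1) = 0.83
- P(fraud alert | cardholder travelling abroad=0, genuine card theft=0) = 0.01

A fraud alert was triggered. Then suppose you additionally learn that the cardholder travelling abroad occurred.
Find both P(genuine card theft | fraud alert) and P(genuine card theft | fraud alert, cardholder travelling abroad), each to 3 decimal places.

By total probability over the 4 (cardholder travelling abroad, genuine card theft) configurations:
  P(fraud alert) = 0.01·0.8·0.96 + 0.77·0.8·0.04 + 0.28·0.2·0.96 + 0.83·0.2·0.04
        = 0.007680 + 0.024640 + 0.053760 + 0.006640 = 0.092720
Keeping only the genuine card theft-present terms gives 0.031280, so
  P(genuine card theft | fraud alert) = 0.031280 / 0.092720 ≈ 0.337

Now condition on the additional information:
P(fraud alert | cardholder travelling abroad) = 0.28·0.96 + 0.83·0.04 = 0.268800 + 0.033200 = 0.302000
Of this, 0.033200 comes from 0.83·0.04 (the genuine card theft=true cases).
P(genuine card theft | fraud alert, cardholder travelling abroad) = 0.033200 / 0.302000 ≈ 0.110
This is intercausal reasoning (explaining away): once cardholder travelling abroad accounts for the fraud alert, genuine card theft becomes less likely.

P(genuine card theft | fraud alert) ≈ 0.337; P(genuine card theft | fraud alert, cardholder travelling abroad) ≈ 0.110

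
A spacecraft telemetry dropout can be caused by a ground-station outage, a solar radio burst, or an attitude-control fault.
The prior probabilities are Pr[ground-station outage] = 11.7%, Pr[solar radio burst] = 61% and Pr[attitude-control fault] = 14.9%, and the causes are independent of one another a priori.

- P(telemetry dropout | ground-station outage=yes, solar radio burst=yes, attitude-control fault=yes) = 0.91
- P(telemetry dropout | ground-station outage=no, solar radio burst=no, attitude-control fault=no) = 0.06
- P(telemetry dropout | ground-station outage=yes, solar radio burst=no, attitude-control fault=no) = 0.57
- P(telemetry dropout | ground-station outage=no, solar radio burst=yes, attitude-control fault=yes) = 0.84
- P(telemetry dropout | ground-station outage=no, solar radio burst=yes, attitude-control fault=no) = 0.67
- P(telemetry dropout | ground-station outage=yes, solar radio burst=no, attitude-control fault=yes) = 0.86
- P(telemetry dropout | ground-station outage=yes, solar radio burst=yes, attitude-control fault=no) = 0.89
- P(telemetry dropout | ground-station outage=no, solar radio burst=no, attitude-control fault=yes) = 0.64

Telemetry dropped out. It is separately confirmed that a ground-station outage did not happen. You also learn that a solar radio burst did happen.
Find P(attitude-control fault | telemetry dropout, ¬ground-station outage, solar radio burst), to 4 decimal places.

P(telemetry dropout | ¬ground-station outage, solar radio burst) = 0.67·0.851 + 0.84·0.149 = 0.570170 + 0.125160 = 0.695330
Restricting to configurations with attitude-control fault present: 0.84·0.149 = 0.125160.
P(attitude-control fault | telemetry dropout, ¬ground-station outage, solar radio burst) = 0.125160 / 0.695330 ≈ 0.1800

P(attitude-control fault | telemetry dropout, ¬ground-station outage, solar radio burst) ≈ 0.1800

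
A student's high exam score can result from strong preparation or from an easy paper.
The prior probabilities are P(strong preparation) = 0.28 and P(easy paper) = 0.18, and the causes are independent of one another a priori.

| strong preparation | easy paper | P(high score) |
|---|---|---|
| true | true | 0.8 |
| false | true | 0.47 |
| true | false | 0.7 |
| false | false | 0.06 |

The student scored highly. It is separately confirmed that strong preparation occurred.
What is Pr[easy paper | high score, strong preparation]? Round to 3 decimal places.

Sum P(high score|·) weighted by the priors over both values of easy paper:
  P(high score | strong preparation) = 0.7*0.82 + 0.8*0.18
        = 0.574000 + 0.144000 = 0.718000
The terms with easy paper present sum to 0.144000, so
  P(easy paper | high score, strong preparation) = 0.144000 / 0.718000 ≈ 0.201

Pr[easy paper | high score, strong preparation] ≈ 0.201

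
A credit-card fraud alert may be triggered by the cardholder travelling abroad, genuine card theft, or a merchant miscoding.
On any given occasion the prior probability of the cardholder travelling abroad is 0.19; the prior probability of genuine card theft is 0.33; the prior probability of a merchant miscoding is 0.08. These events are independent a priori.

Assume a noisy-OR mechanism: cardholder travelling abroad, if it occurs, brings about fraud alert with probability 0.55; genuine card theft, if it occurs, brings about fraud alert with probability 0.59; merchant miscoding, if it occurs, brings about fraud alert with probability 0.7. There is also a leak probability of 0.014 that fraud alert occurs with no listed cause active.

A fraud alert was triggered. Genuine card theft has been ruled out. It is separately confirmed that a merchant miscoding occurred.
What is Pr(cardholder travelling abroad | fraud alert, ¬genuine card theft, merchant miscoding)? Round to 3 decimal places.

Under noisy-OR, P(fraud alert | causes) = 1 − (1−0.014)·∏(1−qᵢ) over the active causes.
Sum P(fraud alert|·) weighted by the priors over both values of cardholder travelling abroad:
  P(fraud alert | ¬genuine card theft, merchant miscoding) = 0.7042·0.81 + 0.86689·0.19
        = 0.570402 + 0.164709 = 0.735111
The terms with cardholder travelling abroad present sum to 0.164709, so
  P(cardholder travelling abroad | fraud alert, ¬genuine card theft, merchant miscoding) = 0.164709 / 0.735111 ≈ 0.224

Pr(cardholder travelling abroad | fraud alert, ¬genuine card theft, merchant miscoding) ≈ 0.224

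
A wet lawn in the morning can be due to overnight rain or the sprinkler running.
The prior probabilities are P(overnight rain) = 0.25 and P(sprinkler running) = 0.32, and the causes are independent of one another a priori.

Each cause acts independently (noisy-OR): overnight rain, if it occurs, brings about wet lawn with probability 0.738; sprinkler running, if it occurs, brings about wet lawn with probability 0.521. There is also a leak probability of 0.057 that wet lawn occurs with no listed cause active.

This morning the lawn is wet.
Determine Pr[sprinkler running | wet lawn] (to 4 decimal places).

Under noisy-OR, P(wet lawn | causes) = 1 − (1−0.057)·∏(1−qᵢ) over the active causes.
P(wet lawn) = 0.057×0.75×0.68 + 0.548303×0.75×0.32 + 0.752934×0.25×0.68 + 0.881655×0.25×0.32 = 0.029070 + 0.131593 + 0.127999 + 0.070532 = 0.359194
The sprinkler running-present share is 0.131593 + 0.070532 = 0.202125.
So P(sprinkler running | wet lawn) = 0.202125/0.359194 ≈ 0.5627.

Pr[sprinkler running | wet lawn] ≈ 0.5627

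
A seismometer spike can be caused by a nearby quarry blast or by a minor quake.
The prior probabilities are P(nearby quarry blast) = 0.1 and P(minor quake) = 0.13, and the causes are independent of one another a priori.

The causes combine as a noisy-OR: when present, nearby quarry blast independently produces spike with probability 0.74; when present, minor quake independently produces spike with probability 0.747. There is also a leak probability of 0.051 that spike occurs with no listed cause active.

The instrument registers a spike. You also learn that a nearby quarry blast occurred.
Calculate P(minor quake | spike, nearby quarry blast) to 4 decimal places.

Under noisy-OR, P(spike | causes) = 1 − (1−0.051)·∏(1−qᵢ) over the active causes.
Weight on minor quake=true, given the evidence: 0.937575*0.13 = 0.121885
Denominator P(spike | nearby quarry blast): 0.75326*0.87 + 0.937575*0.13 = 0.777221
Posterior = 0.121885 / 0.777221 ≈ 0.1568

P(minor quake | spike, nearby quarry blast) ≈ 0.1568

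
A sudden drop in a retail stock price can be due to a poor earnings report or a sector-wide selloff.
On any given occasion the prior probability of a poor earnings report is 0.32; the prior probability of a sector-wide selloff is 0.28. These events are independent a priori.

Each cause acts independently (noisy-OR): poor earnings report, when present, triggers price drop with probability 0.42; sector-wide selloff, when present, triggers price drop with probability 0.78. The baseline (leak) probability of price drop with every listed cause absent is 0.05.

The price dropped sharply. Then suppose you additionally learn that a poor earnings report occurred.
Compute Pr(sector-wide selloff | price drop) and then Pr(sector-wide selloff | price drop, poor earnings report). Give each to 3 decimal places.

Under noisy-OR, P(price drop | causes) = 1 − (1−0.05)·∏(1−qᵢ) over the active causes.
P(price drop) = 0.05×0.68×0.72 + 0.791×0.68×0.28 + 0.449×0.32×0.72 + 0.87878×0.32×0.28 = 0.024480 + 0.150606 + 0.103450 + 0.078739 = 0.357275
Of this, 0.229345 comes from 0.150606 + 0.078739 (the sector-wide selloff=true cases).
P(sector-wide selloff | price drop) = 0.229345 / 0.357275 ≈ 0.642

Now condition on the additional information:
By total probability over both values of sector-wide selloff:
  P(price drop | poor earnings report) = 0.449·0.72 + 0.87878·0.28
        = 0.323280 + 0.246058 = 0.569338
Configurations with sector-wide selloff contribute 0.246058, so
  P(sector-wide selloff | price drop, poor earnings report) = 0.246058 / 0.569338 ≈ 0.432

Pr(sector-wide selloff | price drop) ≈ 0.642; Pr(sector-wide selloff | price drop, poor earnings report) ≈ 0.432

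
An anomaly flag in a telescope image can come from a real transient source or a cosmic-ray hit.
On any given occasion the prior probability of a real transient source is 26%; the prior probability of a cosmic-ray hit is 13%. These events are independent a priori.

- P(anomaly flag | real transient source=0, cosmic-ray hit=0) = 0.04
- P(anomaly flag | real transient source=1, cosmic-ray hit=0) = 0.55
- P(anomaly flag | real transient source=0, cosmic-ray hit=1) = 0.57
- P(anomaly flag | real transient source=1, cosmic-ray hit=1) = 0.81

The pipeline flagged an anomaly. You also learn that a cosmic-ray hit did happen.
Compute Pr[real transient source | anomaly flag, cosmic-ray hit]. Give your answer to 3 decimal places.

P(anomaly flag | cosmic-ray hit) = 0.57*0.74 + 0.81*0.26 = 0.421800 + 0.210600 = 0.632400
Of this, 0.210600 comes from 0.81*0.26 (the real transient source=true cases).
Hence the posterior is 0.210600/0.632400 ≈ 0.333.

Pr[real transient source | anomaly flag, cosmic-ray hit] ≈ 0.333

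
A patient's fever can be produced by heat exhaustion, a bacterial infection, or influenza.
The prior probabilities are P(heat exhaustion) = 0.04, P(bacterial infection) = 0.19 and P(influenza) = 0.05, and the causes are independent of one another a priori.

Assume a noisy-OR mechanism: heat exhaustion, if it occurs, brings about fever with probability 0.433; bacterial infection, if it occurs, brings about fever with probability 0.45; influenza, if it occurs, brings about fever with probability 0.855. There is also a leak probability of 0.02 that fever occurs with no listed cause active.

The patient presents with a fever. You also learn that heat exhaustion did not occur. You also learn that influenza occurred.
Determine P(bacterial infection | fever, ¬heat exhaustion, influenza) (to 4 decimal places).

Under noisy-OR, P(fever | causes) = 1 − (1−0.02)·∏(1−qᵢ) over the active causes.
Enumerate both values of bacterial infection and weight by the priors:
  P(fever | ¬heat exhaustion, influenza) = 0.8579*0.81 + 0.921845*0.19
        = 0.694899 + 0.175151 = 0.870050
The terms with bacterial infection present sum to 0.175151, so
  P(bacterial infection | fever, ¬heat exhaustion, influenza) = 0.175151 / 0.870050 ≈ 0.2013

P(bacterial infection | fever, ¬heat exhaustion, influenza) ≈ 0.2013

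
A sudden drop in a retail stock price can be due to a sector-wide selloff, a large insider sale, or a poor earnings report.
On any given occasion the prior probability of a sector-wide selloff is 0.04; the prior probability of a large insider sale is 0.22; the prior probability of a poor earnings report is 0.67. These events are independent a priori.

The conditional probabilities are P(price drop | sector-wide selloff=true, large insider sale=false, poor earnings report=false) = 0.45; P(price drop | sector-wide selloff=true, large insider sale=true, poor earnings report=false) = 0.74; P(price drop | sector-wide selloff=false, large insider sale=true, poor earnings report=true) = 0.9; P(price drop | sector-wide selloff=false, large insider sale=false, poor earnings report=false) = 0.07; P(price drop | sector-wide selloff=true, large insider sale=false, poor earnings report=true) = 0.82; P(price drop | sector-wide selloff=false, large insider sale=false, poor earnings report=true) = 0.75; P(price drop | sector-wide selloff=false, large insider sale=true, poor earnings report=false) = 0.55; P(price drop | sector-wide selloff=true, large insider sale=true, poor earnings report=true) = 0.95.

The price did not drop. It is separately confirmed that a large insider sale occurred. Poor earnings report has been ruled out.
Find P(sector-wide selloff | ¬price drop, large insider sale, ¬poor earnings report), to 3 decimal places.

For the numerator, keep only sector-wide selloff=true terms: 0.26×0.04 = 0.010400
Normalizer over all consistent configurations: 0.45×0.96 + 0.26×0.04 = 0.442400
P(sector-wide selloff | ¬price drop, large insider sale, ¬poor earnings report) = 0.010400/0.442400 ≈ 0.024

P(sector-wide selloff | ¬price drop, large insider sale, ¬poor earnings report) ≈ 0.024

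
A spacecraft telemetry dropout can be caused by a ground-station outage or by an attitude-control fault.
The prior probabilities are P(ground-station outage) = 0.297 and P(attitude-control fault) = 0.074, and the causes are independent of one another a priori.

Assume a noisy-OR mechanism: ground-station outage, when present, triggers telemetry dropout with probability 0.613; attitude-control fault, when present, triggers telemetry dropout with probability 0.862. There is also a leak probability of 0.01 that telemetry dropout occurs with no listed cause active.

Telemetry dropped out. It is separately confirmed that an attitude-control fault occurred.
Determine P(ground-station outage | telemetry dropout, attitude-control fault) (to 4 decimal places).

P(ground-station outage | telemetry dropout, attitude-control fault) ≈ 0.3167

Under noisy-OR, P(telemetry dropout | causes) = 1 − (1−0.01)·∏(1−qᵢ) over the active causes.
P(telemetry dropout | attitude-control fault) = 0.86338*0.703 + 0.947128*0.297 = 0.606956 + 0.281297 = 0.888253
Restricting to configurations with ground-station outage present: 0.947128*0.297 = 0.281297.
Hence the posterior is 0.281297/0.888253 ≈ 0.3167.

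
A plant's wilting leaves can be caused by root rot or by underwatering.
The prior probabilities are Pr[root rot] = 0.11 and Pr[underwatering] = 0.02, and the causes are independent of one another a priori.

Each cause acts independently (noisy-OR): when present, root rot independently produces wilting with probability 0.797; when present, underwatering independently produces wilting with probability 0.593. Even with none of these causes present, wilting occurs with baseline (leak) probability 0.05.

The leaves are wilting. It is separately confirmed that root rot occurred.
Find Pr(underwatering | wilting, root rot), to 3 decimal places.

Under noisy-OR, P(wilting | causes) = 1 − (1−0.05)·∏(1−qᵢ) over the active causes.
Sum P(wilting|·) weighted by the priors over both values of underwatering:
  P(wilting | root rot) = 0.80715×0.98 + 0.92151×0.02
        = 0.791007 + 0.018430 = 0.809437
The terms with underwatering present sum to 0.018430, so
  P(underwatering | wilting, root rot) = 0.018430 / 0.809437 ≈ 0.023

Pr(underwatering | wilting, root rot) ≈ 0.023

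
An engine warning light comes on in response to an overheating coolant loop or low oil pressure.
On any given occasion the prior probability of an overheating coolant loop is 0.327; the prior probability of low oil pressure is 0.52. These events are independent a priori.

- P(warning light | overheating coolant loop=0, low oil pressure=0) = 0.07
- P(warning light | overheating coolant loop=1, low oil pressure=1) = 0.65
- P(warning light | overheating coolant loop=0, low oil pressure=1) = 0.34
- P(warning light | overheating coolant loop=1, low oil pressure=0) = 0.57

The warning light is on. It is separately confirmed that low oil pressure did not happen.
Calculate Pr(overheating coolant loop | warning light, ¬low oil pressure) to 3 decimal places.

Pr(overheating coolant loop | warning light, ¬low oil pressure) ≈ 0.798

Sum P(warning light|·) weighted by the priors over both values of overheating coolant loop:
  P(warning light | ¬low oil pressure) = 0.07*0.673 + 0.57*0.327
        = 0.047110 + 0.186390 = 0.233500
Keeping only the overheating coolant loop-present terms gives 0.186390, so
  P(overheating coolant loop | warning light, ¬low oil pressure) = 0.186390 / 0.233500 ≈ 0.798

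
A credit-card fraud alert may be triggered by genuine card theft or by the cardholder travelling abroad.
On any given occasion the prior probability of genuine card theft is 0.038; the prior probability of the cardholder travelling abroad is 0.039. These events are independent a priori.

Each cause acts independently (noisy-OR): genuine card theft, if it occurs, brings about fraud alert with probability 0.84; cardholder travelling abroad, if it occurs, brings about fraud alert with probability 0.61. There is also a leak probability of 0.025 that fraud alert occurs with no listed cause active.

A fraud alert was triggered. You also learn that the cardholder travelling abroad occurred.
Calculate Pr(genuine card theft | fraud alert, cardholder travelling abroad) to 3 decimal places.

Under noisy-OR, P(fraud alert | causes) = 1 − (1−0.025)·∏(1−qᵢ) over the active causes.
Enumerate both values of genuine card theft and weight by the priors:
  P(fraud alert | cardholder travelling abroad) = 0.61975*0.962 + 0.93916*0.038
        = 0.596199 + 0.035688 = 0.631887
Keeping only the genuine card theft-present terms gives 0.035688, so
  P(genuine card theft | fraud alert, cardholder travelling abroad) = 0.035688 / 0.631887 ≈ 0.056

Pr(genuine card theft | fraud alert, cardholder travelling abroad) ≈ 0.056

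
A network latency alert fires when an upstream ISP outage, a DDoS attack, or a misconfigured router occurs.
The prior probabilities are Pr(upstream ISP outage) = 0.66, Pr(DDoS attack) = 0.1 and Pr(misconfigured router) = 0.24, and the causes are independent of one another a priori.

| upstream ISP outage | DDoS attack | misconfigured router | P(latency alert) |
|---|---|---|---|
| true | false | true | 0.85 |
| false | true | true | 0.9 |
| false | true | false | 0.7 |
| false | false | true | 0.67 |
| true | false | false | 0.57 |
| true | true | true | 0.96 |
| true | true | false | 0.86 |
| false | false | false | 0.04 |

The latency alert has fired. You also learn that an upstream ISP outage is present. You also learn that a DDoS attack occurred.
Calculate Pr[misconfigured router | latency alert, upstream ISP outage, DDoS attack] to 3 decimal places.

By total probability over both values of misconfigured router:
  P(latency alert | upstream ISP outage, DDoS attack) = 0.86·0.76 + 0.96·0.24
        = 0.653600 + 0.230400 = 0.884000
Configurations with misconfigured router contribute 0.230400, so
  P(misconfigured router | latency alert, upstream ISP outage, DDoS attack) = 0.230400 / 0.884000 ≈ 0.261

Pr[misconfigured router | latency alert, upstream ISP outage, DDoS attack] ≈ 0.261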